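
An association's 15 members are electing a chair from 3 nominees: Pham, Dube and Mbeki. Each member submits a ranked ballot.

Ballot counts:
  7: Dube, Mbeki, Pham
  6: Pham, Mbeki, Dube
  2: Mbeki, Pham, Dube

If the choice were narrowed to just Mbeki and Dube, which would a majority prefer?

Mbeki

Ballots ranking Mbeki above Dube: 6 + 2 = 8.
Ballots ranking Dube above Mbeki: 15 − 8 = 7.
Mbeki wins the head-to-head 8–7.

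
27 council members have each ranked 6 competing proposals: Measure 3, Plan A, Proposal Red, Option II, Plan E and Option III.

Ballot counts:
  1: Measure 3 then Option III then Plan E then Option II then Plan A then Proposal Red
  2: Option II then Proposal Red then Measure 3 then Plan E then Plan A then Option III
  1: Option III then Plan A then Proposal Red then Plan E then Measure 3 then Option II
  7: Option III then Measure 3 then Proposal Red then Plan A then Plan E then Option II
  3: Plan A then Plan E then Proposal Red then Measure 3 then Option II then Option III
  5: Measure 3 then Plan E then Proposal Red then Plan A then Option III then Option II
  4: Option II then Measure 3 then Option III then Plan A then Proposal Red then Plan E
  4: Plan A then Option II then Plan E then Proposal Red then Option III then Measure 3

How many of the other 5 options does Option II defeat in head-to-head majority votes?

0

Option II against each rival (27 council members):
Option II vs Measure 3: Option II preferred on 2+4+4 = 10 ballots; Measure 3 wins 17–10.
Option II vs Plan A: Option II preferred on 1+2+4 = 7 ballots; Plan A wins 20–7.
Option II vs Proposal Red: 1+2+4+4 = 11 for Option II, 16 for Proposal Red — Proposal Red by 16–11.
Option II vs Plan E: Option II is ranked higher on 2+4+4 = 10 ballots, Plan E on 17. Plan E wins 17–10.
Option II vs Option III: 13 to 14, Option III.
Option II beats no one; loses to Measure 3, Plan A, Proposal Red, Plan E, Option III — 0 pairwise wins.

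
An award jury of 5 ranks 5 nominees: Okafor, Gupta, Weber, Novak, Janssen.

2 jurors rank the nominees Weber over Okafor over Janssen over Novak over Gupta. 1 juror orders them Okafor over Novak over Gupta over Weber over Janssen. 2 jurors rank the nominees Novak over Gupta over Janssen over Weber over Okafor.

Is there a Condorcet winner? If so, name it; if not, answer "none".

Pairwise majorities:
Okafor vs Gupta: 2+1 = 3 for Okafor, 2 for Gupta — Okafor by 3–2.
Okafor vs Weber: Okafor is ranked higher on 1 ballot, Weber on 4. Weber wins 4–1.
Okafor vs Novak: Okafor is ranked higher on 2+1 = 3 ballots, Novak on 2. Okafor wins 3–2.
Okafor vs Janssen: Okafor, 3–2.
Gupta–Weber: Gupta 3–2.
Gupta vs Novak: 0 to 5, Novak.
Gupta vs Janssen: Gupta, 3–2.
Weber vs Novak: Weber preferred on 2 ballots; Novak wins 3–2.
Weber vs Janssen: Weber preferred on 2+1 = 3 ballots; Weber wins 3–2.
Novak vs Janssen: Novak is ranked higher on 1+2 = 3 ballots, Janssen on 2. Novak wins 3–2.
Every nominee loses at least once (Okafor loses to Weber; Gupta loses to Okafor; Weber loses to Gupta; Novak loses to Okafor; Janssen loses to Okafor). The majority relation contains the cycle Okafor → Gupta → Weber → Okafor, so there is no Condorcet winner.

none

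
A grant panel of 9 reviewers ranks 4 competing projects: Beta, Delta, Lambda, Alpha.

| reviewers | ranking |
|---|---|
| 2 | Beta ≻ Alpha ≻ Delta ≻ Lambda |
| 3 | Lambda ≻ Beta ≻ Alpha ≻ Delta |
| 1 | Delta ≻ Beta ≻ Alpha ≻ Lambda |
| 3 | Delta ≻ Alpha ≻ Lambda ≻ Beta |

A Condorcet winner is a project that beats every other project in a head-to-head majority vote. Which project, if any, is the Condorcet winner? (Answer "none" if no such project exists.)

none

Pairwise majorities:
Beta–Delta: Beta 5–4.
Beta vs Lambda: 3 to 6, Lambda.
Beta vs Alpha: Beta, 6–3.
Delta–Lambda: Delta 6–3.
Delta vs Alpha: Alpha wins 5–4.
Lambda–Alpha: Alpha 6–3.
No project is unbeaten: Beta loses to Lambda; Delta loses to Beta; Lambda loses to Delta; Alpha loses to Beta. In particular Beta > Delta > Lambda > Beta is a majority cycle — no Condorcet winner exists.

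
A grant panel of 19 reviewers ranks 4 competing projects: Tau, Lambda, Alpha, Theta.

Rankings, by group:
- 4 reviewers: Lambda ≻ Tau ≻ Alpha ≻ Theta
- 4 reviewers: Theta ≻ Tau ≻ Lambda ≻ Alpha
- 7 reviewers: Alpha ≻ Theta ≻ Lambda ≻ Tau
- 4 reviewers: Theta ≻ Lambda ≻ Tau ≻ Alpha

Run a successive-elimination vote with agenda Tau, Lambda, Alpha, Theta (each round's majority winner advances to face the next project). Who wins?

Round 1: Tau vs Lambda — 4–15, Lambda advances.
Round 2: Lambda vs Alpha — 12–7, Lambda advances.
Round 3: Lambda vs Theta — 4–15, Theta advances.
Theta survives the agenda.

Theta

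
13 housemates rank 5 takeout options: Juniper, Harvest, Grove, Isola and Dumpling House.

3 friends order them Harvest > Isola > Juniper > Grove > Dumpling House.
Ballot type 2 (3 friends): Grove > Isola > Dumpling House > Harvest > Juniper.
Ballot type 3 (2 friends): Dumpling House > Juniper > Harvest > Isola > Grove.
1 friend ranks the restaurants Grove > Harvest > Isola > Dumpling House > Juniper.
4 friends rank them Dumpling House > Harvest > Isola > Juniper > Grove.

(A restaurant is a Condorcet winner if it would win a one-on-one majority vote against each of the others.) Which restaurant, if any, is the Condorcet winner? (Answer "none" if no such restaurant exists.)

Pairwise majorities:
Juniper vs Harvest: 2 to 11, Harvest.
Juniper vs Grove: 9 to 4, Juniper.
Juniper vs Isola: 2 to 11, Isola.
Juniper vs Dumpling House: Juniper is ranked higher on 3 ballots, Dumpling House on 10. Dumpling House wins 10–3.
Harvest vs Grove: Harvest is ranked higher on 3+2+4 = 9 ballots, Grove on 4. Harvest wins 9–4.
Harvest vs Isola: Harvest is ranked higher on 3+2+1+4 = 10 ballots, Isola on 3. Harvest wins 10–3.
Harvest vs Dumpling House: Harvest is ranked higher on 3+1 = 4 ballots, Dumpling House on 9. Dumpling House wins 9–4.
Grove vs Isola: 4 to 9, Isola.
Grove vs Dumpling House: 3+3+1 = 7 for Grove, 6 for Dumpling House — Grove by 7–6.
Isola vs Dumpling House: Isola preferred on 3+3+1 = 7 ballots; Isola wins 7–6.
Each restaurant drops at least one matchup (Juniper loses to Harvest; Harvest loses to Dumpling House; Grove loses to Juniper; Isola loses to Harvest; Dumpling House loses to Grove); the cycle Juniper beats Grove beats Dumpling House beats Juniper rules out a Condorcet winner.

none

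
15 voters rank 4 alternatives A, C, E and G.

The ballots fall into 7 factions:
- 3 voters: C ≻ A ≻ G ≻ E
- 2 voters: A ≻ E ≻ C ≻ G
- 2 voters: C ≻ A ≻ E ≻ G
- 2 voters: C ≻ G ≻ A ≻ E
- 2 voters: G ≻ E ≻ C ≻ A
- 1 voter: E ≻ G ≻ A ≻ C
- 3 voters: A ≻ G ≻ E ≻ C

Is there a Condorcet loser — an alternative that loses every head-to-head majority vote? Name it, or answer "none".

Pairwise majorities:
A vs C: C, 9–6.
A vs E: 12 to 3, A.
A vs G: A is ranked higher on 3+2+2+3 = 10 ballots, G on 5. A wins 10–5.
C vs E: 7 to 8, E.
C vs G: C wins 9–6.
E–G: G 10–5.
Each alternative has at least one pairwise win (A beats E; C beats A; E beats C; G beats E) — no Condorcet loser.

none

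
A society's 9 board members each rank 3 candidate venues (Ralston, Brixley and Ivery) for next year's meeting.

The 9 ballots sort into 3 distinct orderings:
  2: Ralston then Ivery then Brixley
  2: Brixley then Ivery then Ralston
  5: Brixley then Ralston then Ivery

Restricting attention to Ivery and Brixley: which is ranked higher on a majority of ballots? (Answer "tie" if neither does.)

Brixley

Ballots ranking Ivery above Brixley: 2.
Ballots ranking Brixley above Ivery: 9 − 2 = 7.
Brixley wins the head-to-head 7–2.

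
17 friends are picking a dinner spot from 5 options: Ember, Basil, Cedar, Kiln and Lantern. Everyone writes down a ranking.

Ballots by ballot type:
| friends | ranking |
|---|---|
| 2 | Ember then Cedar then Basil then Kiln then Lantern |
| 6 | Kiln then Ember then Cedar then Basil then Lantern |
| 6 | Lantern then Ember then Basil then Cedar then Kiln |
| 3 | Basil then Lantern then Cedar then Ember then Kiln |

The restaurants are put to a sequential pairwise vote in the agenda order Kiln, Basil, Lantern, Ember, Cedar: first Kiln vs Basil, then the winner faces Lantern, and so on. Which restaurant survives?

Round 1: Kiln vs Basil — 6–11, Basil advances.
Round 2: Basil vs Lantern — 11–6, Basil advances.
Round 3: Basil vs Ember — 3–14, Ember advances.
Round 4: Ember vs Cedar — 14–3, Ember advances.
The agenda winner is Ember.

Ember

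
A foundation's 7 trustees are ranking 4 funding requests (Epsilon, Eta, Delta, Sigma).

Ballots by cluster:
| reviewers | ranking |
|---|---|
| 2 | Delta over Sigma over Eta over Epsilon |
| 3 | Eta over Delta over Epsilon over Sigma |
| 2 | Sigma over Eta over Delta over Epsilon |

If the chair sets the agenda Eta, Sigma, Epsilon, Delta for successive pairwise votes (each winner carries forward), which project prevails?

Round 1: Eta vs Sigma — 3–4, Sigma advances.
Round 2: Sigma vs Epsilon — 4–3, Sigma advances.
Round 3: Sigma vs Delta — 2–5, Delta advances.
Delta survives the agenda.

Delta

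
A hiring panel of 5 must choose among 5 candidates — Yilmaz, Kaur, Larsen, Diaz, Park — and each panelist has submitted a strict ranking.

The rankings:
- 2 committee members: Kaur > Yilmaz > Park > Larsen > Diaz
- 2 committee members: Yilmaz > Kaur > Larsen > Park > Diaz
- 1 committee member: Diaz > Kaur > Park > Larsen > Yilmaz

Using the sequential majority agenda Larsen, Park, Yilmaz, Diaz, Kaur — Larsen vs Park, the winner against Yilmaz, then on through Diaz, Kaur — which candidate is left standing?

Round 1: Larsen vs Park — 2–3, Park advances.
Round 2: Park vs Yilmaz — 1–4, Yilmaz advances.
Round 3: Yilmaz vs Diaz — 4–1, Yilmaz advances.
Round 4: Yilmaz vs Kaur — 2–3, Kaur advances.
The agenda winner is Kaur.

Kaur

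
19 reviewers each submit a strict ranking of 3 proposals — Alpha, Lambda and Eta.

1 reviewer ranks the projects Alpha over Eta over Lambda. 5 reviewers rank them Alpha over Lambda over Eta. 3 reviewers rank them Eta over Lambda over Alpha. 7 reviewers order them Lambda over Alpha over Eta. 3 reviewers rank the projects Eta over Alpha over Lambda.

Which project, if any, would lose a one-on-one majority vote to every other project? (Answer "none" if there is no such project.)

Eta

Head-to-head results (19 reviewers):
Alpha vs Lambda: 1+5+3 = 9 for Alpha, 10 for Lambda — Lambda by 10–9.
Alpha vs Eta: Alpha wins 13–6.
Lambda vs Eta: 5+7 = 12 for Lambda, 7 for Eta — Lambda by 12–7.
Only Eta has no wins; Eta is the Condorcet loser.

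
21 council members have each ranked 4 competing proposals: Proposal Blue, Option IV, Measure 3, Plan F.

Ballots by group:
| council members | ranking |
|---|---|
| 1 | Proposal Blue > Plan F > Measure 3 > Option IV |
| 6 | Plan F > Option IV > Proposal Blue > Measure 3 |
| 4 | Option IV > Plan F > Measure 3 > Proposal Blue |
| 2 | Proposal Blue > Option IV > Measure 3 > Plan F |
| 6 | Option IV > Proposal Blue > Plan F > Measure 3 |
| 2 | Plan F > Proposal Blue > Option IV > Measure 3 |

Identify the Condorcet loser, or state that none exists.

Measure 3

Head-to-head results (21 council members):
Proposal Blue vs Option IV: 1+2+2 = 5 for Proposal Blue, 16 for Option IV — Option IV by 16–5.
Proposal Blue vs Measure 3: Proposal Blue is ranked higher on 1+6+2+6+2 = 17 ballots, Measure 3 on 4. Proposal Blue wins 17–4.
Proposal Blue vs Plan F: 9 to 12, Plan F.
Option IV vs Measure 3: 20 to 1, Option IV.
Option IV vs Plan F: Option IV preferred on 4+2+6 = 12 ballots; Option IV wins 12–9.
Measure 3 vs Plan F: Measure 3 preferred on 2 ballots; Plan F wins 19–2.
Measure 3 is beaten in every head-to-head and is the Condorcet loser.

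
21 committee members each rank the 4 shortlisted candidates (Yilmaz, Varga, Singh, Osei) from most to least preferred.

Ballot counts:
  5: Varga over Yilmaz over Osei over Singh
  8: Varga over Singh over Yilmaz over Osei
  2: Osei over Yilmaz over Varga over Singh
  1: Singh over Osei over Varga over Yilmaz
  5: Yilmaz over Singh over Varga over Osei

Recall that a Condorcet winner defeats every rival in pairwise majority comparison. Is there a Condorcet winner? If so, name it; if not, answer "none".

Pairwise majorities:
Yilmaz vs Varga: Varga, 14–7.
Yilmaz vs Singh: Yilmaz, 12–9.
Yilmaz–Osei: Yilmaz 18–3.
Varga vs Singh: Varga wins 15–6.
Varga–Osei: Varga 18–3.
Singh vs Osei: Singh wins 14–7.
Varga defeats every rival head-to-head and is the Condorcet winner.

Varga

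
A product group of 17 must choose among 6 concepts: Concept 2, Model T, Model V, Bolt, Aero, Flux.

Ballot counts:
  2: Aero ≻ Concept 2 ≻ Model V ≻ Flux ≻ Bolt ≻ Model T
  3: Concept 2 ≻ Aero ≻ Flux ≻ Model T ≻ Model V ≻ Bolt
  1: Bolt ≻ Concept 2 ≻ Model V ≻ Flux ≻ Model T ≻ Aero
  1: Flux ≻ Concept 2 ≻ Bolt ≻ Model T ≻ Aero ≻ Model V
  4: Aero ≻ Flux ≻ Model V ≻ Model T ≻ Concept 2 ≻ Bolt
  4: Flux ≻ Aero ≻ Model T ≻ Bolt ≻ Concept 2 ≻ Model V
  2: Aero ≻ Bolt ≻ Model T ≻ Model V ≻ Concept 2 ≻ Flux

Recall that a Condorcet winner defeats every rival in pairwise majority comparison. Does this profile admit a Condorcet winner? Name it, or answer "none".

Head-to-head results (17 engineers):
Concept 2 vs Model T: Concept 2 is ranked higher on 2+3+1+1 = 7 ballots, Model T on 10. Model T wins 10–7.
Concept 2 vs Model V: 11 to 6, Concept 2.
Concept 2 vs Bolt: Concept 2 is ranked higher on 2+3+1+4 = 10 ballots, Bolt on 7. Concept 2 wins 10–7.
Concept 2 vs Aero: Concept 2 is ranked higher on 3+1+1 = 5 ballots, Aero on 12. Aero wins 12–5.
Concept 2 vs Flux: Concept 2 is ranked higher on 2+3+1+2 = 8 ballots, Flux on 9. Flux wins 9–8.
Model T vs Model V: 10 to 7, Model T.
Model T vs Bolt: 11 to 6, Model T.
Model T vs Aero: 2 to 15, Aero.
Model T vs Flux: Model T preferred on 2 ballots; Flux wins 15–2.
Model V vs Bolt: 9 to 8, Model V.
Model V vs Aero: Model V is ranked higher on 1 ballot, Aero on 16. Aero wins 16–1.
Model V vs Flux: Model V preferred on 2+1+2 = 5 ballots; Flux wins 12–5.
Bolt vs Aero: 2 to 15, Aero.
Bolt vs Flux: 1+2 = 3 for Bolt, 14 for Flux — Flux by 14–3.
Aero vs Flux: Aero is ranked higher on 2+3+4+2 = 11 ballots, Flux on 6. Aero wins 11–6.
Aero defeats every rival head-to-head and is the Condorcet winner.

Aero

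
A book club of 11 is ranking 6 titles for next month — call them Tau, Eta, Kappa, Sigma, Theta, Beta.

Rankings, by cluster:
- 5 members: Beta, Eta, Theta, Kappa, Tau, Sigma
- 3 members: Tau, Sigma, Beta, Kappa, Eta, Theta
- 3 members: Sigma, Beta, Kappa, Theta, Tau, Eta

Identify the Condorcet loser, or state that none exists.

none

Head-to-head results (11 members):
Tau vs Eta: Tau wins 6–5.
Tau vs Kappa: Kappa wins 8–3.
Tau vs Sigma: Tau preferred on 5+3 = 8 ballots; Tau wins 8–3.
Tau–Theta: Theta 8–3.
Tau vs Beta: Beta, 8–3.
Eta vs Kappa: 5 to 6, Kappa.
Eta vs Sigma: 5 for Eta, 6 for Sigma — Sigma by 6–5.
Eta vs Theta: Eta preferred on 5+3 = 8 ballots; Eta wins 8–3.
Eta vs Beta: Beta wins 11–0.
Kappa–Sigma: Sigma 6–5.
Kappa vs Theta: Kappa wins 6–5.
Kappa vs Beta: Kappa preferred on 0 ballots; Beta wins 11–0.
Sigma vs Theta: 6 to 5, Sigma.
Sigma vs Beta: Sigma is ranked higher on 3+3 = 6 ballots, Beta on 5. Sigma wins 6–5.
Theta vs Beta: 0 for Theta, 11 for Beta — Beta by 11–0.
Each book has at least one pairwise win (Tau beats Eta; Eta beats Theta; Kappa beats Tau; Sigma beats Eta; Theta beats Tau; Beta beats Tau) — no Condorcet loser.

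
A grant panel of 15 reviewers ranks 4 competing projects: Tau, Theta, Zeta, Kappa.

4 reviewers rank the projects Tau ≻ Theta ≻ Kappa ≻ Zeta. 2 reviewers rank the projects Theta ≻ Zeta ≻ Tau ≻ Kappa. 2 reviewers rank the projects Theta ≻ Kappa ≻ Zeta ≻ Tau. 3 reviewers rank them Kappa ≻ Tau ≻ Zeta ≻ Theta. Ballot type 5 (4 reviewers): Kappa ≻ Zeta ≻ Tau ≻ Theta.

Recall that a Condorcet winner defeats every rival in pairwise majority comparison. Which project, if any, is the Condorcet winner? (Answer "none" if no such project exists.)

none

Head-to-head results (15 reviewers):
Tau–Theta: Tau 11–4.
Tau vs Zeta: Zeta wins 8–7.
Tau vs Kappa: Kappa, 9–6.
Theta vs Zeta: Theta, 8–7.
Theta vs Kappa: Theta, 8–7.
Zeta vs Kappa: Kappa wins 13–2.
Every project loses at least once (Tau loses to Zeta; Theta loses to Tau; Zeta loses to Theta; Kappa loses to Theta). The majority relation contains the cycle Tau beats Theta beats Zeta beats Tau, so there is no Condorcet winner.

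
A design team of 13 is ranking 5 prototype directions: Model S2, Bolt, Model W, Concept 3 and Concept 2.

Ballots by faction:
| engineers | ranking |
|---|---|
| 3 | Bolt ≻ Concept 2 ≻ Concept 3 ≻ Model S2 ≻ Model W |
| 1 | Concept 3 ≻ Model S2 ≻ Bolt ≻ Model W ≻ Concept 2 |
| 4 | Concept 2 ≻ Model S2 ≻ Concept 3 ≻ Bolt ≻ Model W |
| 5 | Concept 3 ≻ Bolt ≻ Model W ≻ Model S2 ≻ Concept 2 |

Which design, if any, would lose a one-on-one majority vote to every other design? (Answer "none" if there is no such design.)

Pairwise majorities:
Model S2 vs Bolt: 5 to 8, Bolt.
Model S2 vs Model W: 8 to 5, Model S2.
Model S2 vs Concept 3: Concept 3 wins 9–4.
Model S2 vs Concept 2: 1+5 = 6 for Model S2, 7 for Concept 2 — Concept 2 by 7–6.
Bolt vs Model W: Bolt is ranked higher on 3+1+4+5 = 13 ballots, Model W on 0. Bolt wins 13–0.
Bolt vs Concept 3: Bolt is ranked higher on 3 ballots, Concept 3 on 10. Concept 3 wins 10–3.
Bolt vs Concept 2: Bolt, 9–4.
Model W vs Concept 3: 0 for Model W, 13 for Concept 3 — Concept 3 by 13–0.
Model W vs Concept 2: Model W preferred on 1+5 = 6 ballots; Concept 2 wins 7–6.
Concept 3 vs Concept 2: Concept 2 wins 7–6.
Model W is beaten in every head-to-head and is the Condorcet loser.

Model W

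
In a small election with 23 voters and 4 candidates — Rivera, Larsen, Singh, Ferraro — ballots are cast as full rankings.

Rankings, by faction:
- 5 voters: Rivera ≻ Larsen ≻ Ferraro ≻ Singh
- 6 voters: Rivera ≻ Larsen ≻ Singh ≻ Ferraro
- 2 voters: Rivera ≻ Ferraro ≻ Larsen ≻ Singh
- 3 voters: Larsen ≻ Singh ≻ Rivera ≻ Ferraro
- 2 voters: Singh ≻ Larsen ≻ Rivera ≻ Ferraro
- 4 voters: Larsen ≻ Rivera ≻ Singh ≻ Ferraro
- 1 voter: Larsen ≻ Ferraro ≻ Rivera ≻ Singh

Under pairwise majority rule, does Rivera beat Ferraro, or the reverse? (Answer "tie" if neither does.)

Rivera

Ballots ranking Rivera above Ferraro: 5 + 6 + 2 + 3 + 2 + 4 = 22.
Ballots ranking Ferraro above Rivera: 23 − 22 = 1.
Rivera wins the head-to-head 22–1.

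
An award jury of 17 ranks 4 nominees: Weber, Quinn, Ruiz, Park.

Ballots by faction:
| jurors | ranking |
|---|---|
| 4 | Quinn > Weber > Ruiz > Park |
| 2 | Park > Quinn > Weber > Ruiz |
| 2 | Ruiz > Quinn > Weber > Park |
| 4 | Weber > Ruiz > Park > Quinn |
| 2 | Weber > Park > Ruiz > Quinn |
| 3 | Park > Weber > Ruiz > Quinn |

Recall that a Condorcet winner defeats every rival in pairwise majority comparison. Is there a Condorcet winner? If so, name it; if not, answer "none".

Pairwise majorities:
Weber vs Quinn: 9 to 8, Weber.
Weber vs Ruiz: 4+2+4+2+3 = 15 for Weber, 2 for Ruiz — Weber by 15–2.
Weber vs Park: Weber preferred on 4+2+4+2 = 12 ballots; Weber wins 12–5.
Quinn vs Ruiz: Quinn is ranked higher on 4+2 = 6 ballots, Ruiz on 11. Ruiz wins 11–6.
Quinn vs Park: Quinn preferred on 4+2 = 6 ballots; Park wins 11–6.
Ruiz vs Park: 10 to 7, Ruiz.
Only Weber has no losses; Weber is the Condorcet winner.

Weber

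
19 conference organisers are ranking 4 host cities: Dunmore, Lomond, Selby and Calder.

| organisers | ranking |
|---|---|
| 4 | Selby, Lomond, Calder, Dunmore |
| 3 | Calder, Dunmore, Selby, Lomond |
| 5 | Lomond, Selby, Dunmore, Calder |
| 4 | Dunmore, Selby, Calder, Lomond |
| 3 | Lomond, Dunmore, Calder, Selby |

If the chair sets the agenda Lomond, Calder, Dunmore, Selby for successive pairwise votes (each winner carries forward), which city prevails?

Selby

Round 1: Lomond vs Calder — 12–7, Lomond advances.
Round 2: Lomond vs Dunmore — 12–7, Lomond advances.
Round 3: Lomond vs Selby — 8–11, Selby advances.
Selby survives the agenda.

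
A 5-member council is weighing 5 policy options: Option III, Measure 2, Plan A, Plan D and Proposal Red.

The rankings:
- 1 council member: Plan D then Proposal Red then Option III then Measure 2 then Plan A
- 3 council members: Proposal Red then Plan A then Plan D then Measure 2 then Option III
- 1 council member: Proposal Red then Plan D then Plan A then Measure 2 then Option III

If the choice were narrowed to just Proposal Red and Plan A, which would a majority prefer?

Proposal Red

Ballots ranking Proposal Red above Plan A: 1 + 3 + 1 = 5.
Ballots ranking Plan A above Proposal Red: 5 − 5 = 0.
Proposal Red wins the head-to-head 5–0.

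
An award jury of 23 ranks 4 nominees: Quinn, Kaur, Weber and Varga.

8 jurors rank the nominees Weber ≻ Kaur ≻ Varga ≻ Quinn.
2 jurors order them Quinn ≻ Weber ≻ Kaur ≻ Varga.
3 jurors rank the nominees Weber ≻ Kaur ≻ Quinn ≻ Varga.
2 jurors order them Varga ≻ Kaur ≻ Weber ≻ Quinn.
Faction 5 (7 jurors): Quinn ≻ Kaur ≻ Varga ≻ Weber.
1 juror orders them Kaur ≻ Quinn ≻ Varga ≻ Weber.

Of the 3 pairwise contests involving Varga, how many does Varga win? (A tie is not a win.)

Varga against each rival (23 jurors):
Varga vs Quinn: Quinn wins 13–10.
Varga–Kaur: Kaur 21–2.
Varga vs Weber: Weber, 13–10.
Varga beats no one; loses to Quinn, Kaur, Weber — 0 pairwise wins.

0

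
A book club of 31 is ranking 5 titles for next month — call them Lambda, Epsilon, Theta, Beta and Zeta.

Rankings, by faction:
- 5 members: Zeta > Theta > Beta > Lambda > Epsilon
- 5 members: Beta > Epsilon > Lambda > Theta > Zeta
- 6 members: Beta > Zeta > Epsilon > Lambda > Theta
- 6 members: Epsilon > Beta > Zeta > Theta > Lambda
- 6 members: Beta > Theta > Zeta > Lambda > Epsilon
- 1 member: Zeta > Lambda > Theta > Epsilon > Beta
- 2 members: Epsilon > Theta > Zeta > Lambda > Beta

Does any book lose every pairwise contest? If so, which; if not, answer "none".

Head-to-head results (31 members):
Lambda–Epsilon: Epsilon 19–12.
Lambda vs Theta: 5+6+1 = 12 for Lambda, 19 for Theta — Theta by 19–12.
Lambda–Beta: Beta 28–3.
Lambda vs Zeta: Zeta, 26–5.
Epsilon vs Theta: 5+6+6+2 = 19 for Epsilon, 12 for Theta — Epsilon by 19–12.
Epsilon vs Beta: Beta, 22–9.
Epsilon vs Zeta: 5+6+2 = 13 for Epsilon, 18 for Zeta — Zeta by 18–13.
Theta–Beta: Beta 23–8.
Theta vs Zeta: Theta preferred on 5+6+2 = 13 ballots; Zeta wins 18–13.
Beta vs Zeta: Beta is ranked higher on 5+6+6+6 = 23 ballots, Zeta on 8. Beta wins 23–8.
Only Lambda has no wins; Lambda is the Condorcet loser.

Lambda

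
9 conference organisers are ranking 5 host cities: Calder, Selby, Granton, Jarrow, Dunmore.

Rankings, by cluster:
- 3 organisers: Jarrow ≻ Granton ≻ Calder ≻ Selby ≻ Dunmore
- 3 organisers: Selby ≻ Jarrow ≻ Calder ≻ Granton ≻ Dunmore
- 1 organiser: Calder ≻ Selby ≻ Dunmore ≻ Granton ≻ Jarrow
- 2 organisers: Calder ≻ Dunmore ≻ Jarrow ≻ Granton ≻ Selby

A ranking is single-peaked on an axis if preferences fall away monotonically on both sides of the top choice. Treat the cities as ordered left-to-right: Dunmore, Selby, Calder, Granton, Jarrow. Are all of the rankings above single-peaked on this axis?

no

Axis positions: Dunmore=1, Selby=2, Calder=3, Granton=4, Jarrow=5.
Cluster 1 (peak Jarrow at position 5): ranking walks positions 5-4-3-2-1, expanding outward from the peak — single-peaked.
Cluster 2: ranking walks positions 2-5-3-4-1; Jarrow is ranked above Calder even though Calder lies between Jarrow and the peak Selby on the axis — preferences dip and rise again. Not single-peaked.
Cluster 3 (peak Calder at position 3): ranking walks positions 3-2-1-4-5, expanding outward from the peak — single-peaked.
Cluster 4: ranking walks positions 3-1-5-4-2; Dunmore is ranked above Selby even though Selby lies between Dunmore and the peak Calder on the axis — preferences dip and rise again. Not single-peaked.
Cluster 2 violates single-peakedness, so the profile is not single-peaked on this axis.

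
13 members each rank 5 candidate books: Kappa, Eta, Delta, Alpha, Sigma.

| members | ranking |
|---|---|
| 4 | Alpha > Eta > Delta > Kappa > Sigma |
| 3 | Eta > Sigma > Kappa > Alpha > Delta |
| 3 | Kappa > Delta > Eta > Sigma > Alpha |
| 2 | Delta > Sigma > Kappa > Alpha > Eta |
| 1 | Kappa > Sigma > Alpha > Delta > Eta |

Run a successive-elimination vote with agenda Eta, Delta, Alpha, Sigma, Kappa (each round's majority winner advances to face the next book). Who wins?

Kappa

Round 1: Eta vs Delta — 7–6, Eta advances.
Round 2: Eta vs Alpha — 6–7, Alpha advances.
Round 3: Alpha vs Sigma — 4–9, Sigma advances.
Round 4: Sigma vs Kappa — 5–8, Kappa advances.
Kappa survives the agenda.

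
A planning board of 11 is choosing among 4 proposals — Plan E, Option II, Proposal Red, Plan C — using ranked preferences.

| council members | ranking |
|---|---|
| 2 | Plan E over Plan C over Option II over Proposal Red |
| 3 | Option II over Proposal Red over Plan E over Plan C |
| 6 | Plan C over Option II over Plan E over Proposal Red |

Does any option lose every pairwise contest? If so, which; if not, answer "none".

Pairwise majorities:
Plan E vs Option II: Option II wins 9–2.
Plan E vs Proposal Red: 8 to 3, Plan E.
Plan E vs Plan C: Plan C, 6–5.
Option II vs Proposal Red: 11 to 0, Option II.
Option II vs Plan C: Plan C, 8–3.
Proposal Red vs Plan C: Plan C wins 8–3.
Only Proposal Red has no wins; Proposal Red is the Condorcet loser.

Proposal Red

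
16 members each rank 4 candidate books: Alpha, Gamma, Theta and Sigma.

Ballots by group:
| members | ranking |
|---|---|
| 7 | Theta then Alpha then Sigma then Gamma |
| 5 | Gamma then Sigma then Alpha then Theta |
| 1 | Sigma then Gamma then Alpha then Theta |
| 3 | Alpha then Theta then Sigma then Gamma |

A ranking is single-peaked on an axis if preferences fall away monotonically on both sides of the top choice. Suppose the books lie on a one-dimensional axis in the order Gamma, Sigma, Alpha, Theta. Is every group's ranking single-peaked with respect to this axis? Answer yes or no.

Axis positions: Gamma=1, Sigma=2, Alpha=3, Theta=4.
Group 1 (peak Theta at position 4): ranking walks positions 4-3-2-1, expanding outward from the peak — single-peaked.
Group 2 (peak Gamma at position 1): ranking walks positions 1-2-3-4, expanding outward from the peak — single-peaked.
Group 3 (peak Sigma at position 2): ranking walks positions 2-1-3-4, expanding outward from the peak — single-peaked.
Group 4 (peak Alpha at position 3): ranking walks positions 3-4-2-1, expanding outward from the peak — single-peaked.
Every ranking is single-peaked on this axis.

yes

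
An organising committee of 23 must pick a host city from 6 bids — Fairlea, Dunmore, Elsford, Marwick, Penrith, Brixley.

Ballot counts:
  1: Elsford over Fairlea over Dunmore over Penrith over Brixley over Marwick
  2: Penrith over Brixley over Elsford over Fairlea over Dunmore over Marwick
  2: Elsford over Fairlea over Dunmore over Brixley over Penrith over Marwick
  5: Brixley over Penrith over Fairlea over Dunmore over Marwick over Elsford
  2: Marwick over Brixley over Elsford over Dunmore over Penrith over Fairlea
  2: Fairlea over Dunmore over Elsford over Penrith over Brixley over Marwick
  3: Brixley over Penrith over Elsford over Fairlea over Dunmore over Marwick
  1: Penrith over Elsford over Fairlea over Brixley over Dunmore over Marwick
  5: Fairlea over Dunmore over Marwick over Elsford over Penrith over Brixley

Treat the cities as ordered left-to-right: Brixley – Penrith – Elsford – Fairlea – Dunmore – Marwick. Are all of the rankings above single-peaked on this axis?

no

Axis positions: Brixley=1, Penrith=2, Elsford=3, Fairlea=4, Dunmore=5, Marwick=6.
Bloc 1 (peak Elsford at position 3): ranking walks positions 3-4-5-2-1-6, expanding outward from the peak — single-peaked.
Bloc 2 (peak Penrith at position 2): ranking walks positions 2-1-3-4-5-6, expanding outward from the peak — single-peaked.
Bloc 3: ranking walks positions 3-4-5-1-2-6; Brixley is ranked above Penrith even though Penrith lies between Brixley and the peak Elsford on the axis — preferences dip and rise again. Not single-peaked.
Bloc 4: ranking walks positions 1-2-4-5-6-3; Fairlea is ranked above Elsford even though Elsford lies between Fairlea and the peak Brixley on the axis — preferences dip and rise again. Not single-peaked.
Bloc 5: ranking walks positions 6-1-3-5-2-4; Brixley is ranked above Dunmore even though Dunmore lies between Brixley and the peak Marwick on the axis — preferences dip and rise again. Not single-peaked.
Bloc 6 (peak Fairlea at position 4): ranking walks positions 4-5-3-2-1-6, expanding outward from the peak — single-peaked.
Bloc 7 (peak Brixley at position 1): ranking walks positions 1-2-3-4-5-6, expanding outward from the peak — single-peaked.
Bloc 8 (peak Penrith at position 2): ranking walks positions 2-3-4-1-5-6, expanding outward from the peak — single-peaked.
Bloc 9 (peak Fairlea at position 4): ranking walks positions 4-5-6-3-2-1, expanding outward from the peak — single-peaked.
Bloc 3 violates single-peakedness, so the profile is not single-peaked on this axis.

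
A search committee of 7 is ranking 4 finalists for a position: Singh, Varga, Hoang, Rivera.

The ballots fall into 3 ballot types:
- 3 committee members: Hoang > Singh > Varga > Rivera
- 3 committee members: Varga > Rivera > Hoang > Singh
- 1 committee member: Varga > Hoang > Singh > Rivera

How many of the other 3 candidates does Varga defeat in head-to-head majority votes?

3

Varga against each rival (7 committee members):
Varga vs Singh: Varga wins 4–3.
Varga vs Hoang: 4 to 3, Varga.
Varga vs Rivera: Varga wins 7–0.
Varga beats Singh, Hoang, Rivera — 3 pairwise wins.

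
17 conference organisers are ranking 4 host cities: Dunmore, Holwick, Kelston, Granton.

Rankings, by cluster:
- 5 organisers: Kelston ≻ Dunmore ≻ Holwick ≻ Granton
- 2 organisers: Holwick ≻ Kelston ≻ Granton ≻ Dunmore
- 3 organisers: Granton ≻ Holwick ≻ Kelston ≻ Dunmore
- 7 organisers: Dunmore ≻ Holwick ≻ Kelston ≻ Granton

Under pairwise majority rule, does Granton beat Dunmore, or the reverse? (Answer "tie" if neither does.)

Ballots ranking Granton above Dunmore: 2 + 3 = 5.
Ballots ranking Dunmore above Granton: 17 − 5 = 12.
Dunmore wins the head-to-head 12–5.

Dunmore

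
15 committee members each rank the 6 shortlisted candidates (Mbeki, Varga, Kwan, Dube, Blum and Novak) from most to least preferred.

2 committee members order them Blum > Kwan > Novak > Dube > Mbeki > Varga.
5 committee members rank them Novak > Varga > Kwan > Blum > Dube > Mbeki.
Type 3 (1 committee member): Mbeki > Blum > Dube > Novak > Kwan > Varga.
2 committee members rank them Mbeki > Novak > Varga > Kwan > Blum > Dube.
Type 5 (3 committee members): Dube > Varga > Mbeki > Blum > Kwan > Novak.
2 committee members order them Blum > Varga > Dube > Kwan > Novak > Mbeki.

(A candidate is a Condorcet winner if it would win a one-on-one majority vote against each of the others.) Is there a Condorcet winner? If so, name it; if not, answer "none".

Pairwise majorities:
Mbeki–Varga: Varga 10–5.
Mbeki–Kwan: Kwan 9–6.
Mbeki vs Dube: Dube wins 12–3.
Mbeki–Blum: Blum 9–6.
Mbeki vs Novak: Novak, 9–6.
Varga–Kwan: Varga 12–3.
Varga vs Dube: Varga, 9–6.
Varga vs Blum: Varga wins 10–5.
Varga vs Novak: Novak, 10–5.
Kwan vs Dube: Kwan, 9–6.
Kwan vs Blum: Blum wins 8–7.
Kwan–Novak: Novak 8–7.
Dube vs Blum: Blum, 12–3.
Dube vs Novak: Novak, 9–6.
Blum vs Novak: Blum, 8–7.
No candidate is unbeaten: Mbeki loses to Varga; Varga loses to Novak; Kwan loses to Varga; Dube loses to Varga; Blum loses to Varga; Novak loses to Blum. In particular Varga → Blum → Novak → Varga is a majority cycle — no Condorcet winner exists.

none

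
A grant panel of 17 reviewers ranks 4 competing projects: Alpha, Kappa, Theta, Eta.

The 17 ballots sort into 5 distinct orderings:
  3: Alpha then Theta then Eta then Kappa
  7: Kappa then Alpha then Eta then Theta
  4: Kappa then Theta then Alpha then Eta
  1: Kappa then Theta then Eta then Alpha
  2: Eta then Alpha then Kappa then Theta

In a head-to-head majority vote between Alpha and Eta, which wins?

Ballots ranking Alpha above Eta: 3 + 7 + 4 = 14.
Ballots ranking Eta above Alpha: 17 − 14 = 3.
Alpha wins the head-to-head 14–3.

Alpha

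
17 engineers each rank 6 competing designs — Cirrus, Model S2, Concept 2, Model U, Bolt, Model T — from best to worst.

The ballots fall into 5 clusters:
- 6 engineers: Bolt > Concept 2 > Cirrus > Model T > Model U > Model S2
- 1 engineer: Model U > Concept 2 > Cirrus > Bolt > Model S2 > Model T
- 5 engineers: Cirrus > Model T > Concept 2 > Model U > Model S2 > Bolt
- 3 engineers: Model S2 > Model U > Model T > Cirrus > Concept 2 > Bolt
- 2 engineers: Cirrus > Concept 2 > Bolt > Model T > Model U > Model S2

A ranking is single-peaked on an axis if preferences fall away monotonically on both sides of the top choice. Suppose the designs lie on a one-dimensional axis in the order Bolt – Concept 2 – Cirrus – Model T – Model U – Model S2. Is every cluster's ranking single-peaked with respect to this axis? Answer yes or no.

Axis positions: Bolt=1, Concept 2=2, Cirrus=3, Model T=4, Model U=5, Model S2=6.
Cluster 1 (peak Bolt at position 1): ranking walks positions 1-2-3-4-5-6, expanding outward from the peak — single-peaked.
Cluster 2: ranking walks positions 5-2-3-1-6-4; Concept 2 is ranked above Model T even though Model T lies between Concept 2 and the peak Model U on the axis — preferences dip and rise again. Not single-peaked.
Cluster 3 (peak Cirrus at position 3): ranking walks positions 3-4-2-5-6-1, expanding outward from the peak — single-peaked.
Cluster 4 (peak Model S2 at position 6): ranking walks positions 6-5-4-3-2-1, expanding outward from the peak — single-peaked.
Cluster 5 (peak Cirrus at position 3): ranking walks positions 3-2-1-4-5-6, expanding outward from the peak — single-peaked.
Cluster 2 violates single-peakedness, so the profile is not single-peaked on this axis.

no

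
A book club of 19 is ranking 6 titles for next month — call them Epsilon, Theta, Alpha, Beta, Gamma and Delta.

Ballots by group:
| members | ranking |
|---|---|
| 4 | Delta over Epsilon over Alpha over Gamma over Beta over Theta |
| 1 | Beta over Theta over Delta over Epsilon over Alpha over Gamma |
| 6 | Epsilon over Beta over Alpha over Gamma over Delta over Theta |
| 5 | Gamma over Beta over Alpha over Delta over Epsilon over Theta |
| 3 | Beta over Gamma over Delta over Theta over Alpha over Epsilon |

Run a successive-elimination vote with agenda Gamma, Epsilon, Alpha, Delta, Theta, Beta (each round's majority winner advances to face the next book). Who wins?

Beta

Round 1: Gamma vs Epsilon — 8–11, Epsilon advances.
Round 2: Epsilon vs Alpha — 11–8, Epsilon advances.
Round 3: Epsilon vs Delta — 6–13, Delta advances.
Round 4: Delta vs Theta — 18–1, Delta advances.
Round 5: Delta vs Beta — 4–15, Beta advances.
The agenda winner is Beta.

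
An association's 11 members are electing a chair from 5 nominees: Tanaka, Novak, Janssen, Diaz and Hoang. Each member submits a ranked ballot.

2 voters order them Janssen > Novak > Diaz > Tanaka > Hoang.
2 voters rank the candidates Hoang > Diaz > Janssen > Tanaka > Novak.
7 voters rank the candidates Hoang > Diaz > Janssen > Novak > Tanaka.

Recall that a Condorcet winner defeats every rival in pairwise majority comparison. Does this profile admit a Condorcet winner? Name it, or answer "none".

Hoang

Pairwise majorities:
Tanaka vs Novak: 2 to 9, Novak.
Tanaka vs Janssen: Tanaka preferred on 0 ballots; Janssen wins 11–0.
Tanaka vs Diaz: Diaz, 11–0.
Tanaka–Hoang: Hoang 9–2.
Novak vs Janssen: 0 to 11, Janssen.
Novak vs Diaz: Novak preferred on 2 ballots; Diaz wins 9–2.
Novak vs Hoang: Novak is ranked higher on 2 ballots, Hoang on 9. Hoang wins 9–2.
Janssen–Diaz: Diaz 9–2.
Janssen–Hoang: Hoang 9–2.
Diaz vs Hoang: Diaz preferred on 2 ballots; Hoang wins 9–2.
Hoang wins every pairwise contest, so Hoang is the Condorcet winner.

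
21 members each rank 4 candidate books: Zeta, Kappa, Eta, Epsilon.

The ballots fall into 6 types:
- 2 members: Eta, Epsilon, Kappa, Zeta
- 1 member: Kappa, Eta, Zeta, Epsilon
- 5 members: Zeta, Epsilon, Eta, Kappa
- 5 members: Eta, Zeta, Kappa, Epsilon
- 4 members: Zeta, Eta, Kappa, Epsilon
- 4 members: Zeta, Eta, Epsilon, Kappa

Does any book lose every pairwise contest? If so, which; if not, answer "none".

Kappa

Head-to-head results (21 members):
Zeta–Kappa: Zeta 18–3.
Zeta–Eta: Zeta 13–8.
Zeta vs Epsilon: Zeta, 19–2.
Kappa vs Eta: Eta wins 20–1.
Kappa vs Epsilon: Epsilon, 11–10.
Eta vs Epsilon: Eta wins 16–5.
Kappa is beaten in every head-to-head and is the Condorcet loser.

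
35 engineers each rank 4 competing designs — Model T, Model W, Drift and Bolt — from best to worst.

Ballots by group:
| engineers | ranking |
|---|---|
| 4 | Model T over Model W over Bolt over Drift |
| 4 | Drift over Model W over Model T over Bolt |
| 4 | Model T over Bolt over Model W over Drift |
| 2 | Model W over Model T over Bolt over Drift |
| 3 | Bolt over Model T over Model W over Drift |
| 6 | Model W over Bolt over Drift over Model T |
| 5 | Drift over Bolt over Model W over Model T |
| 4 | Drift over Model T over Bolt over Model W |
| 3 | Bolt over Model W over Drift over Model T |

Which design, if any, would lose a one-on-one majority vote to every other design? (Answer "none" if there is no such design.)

none

Head-to-head results (35 engineers):
Model T vs Model W: Model W wins 20–15.
Model T vs Drift: Model T is ranked higher on 4+4+2+3 = 13 ballots, Drift on 22. Drift wins 22–13.
Model T–Bolt: Model T 18–17.
Model W vs Drift: 4+4+2+3+6+3 = 22 for Model W, 13 for Drift — Model W by 22–13.
Model W vs Bolt: Model W is ranked higher on 4+4+2+6 = 16 ballots, Bolt on 19. Bolt wins 19–16.
Drift vs Bolt: Drift preferred on 4+5+4 = 13 ballots; Bolt wins 22–13.
Each design has at least one pairwise win (Model T beats Bolt; Model W beats Model T; Drift beats Model T; Bolt beats Model W) — no Condorcet loser.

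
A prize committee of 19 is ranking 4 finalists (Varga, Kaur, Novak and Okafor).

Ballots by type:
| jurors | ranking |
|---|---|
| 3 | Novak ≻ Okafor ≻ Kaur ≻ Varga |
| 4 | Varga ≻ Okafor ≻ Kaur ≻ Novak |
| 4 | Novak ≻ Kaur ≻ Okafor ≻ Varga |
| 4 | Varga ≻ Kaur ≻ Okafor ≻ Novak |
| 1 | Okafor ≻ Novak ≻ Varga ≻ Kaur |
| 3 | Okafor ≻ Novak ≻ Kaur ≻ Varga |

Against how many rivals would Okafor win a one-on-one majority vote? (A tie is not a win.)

Okafor against each rival (19 jurors):
Okafor vs Varga: Okafor is ranked higher on 3+4+1+3 = 11 ballots, Varga on 8. Okafor wins 11–8.
Okafor vs Kaur: Okafor wins 11–8.
Okafor vs Novak: Okafor is ranked higher on 4+4+1+3 = 12 ballots, Novak on 7. Okafor wins 12–7.
Okafor beats Varga, Kaur, Novak — 3 pairwise wins.

3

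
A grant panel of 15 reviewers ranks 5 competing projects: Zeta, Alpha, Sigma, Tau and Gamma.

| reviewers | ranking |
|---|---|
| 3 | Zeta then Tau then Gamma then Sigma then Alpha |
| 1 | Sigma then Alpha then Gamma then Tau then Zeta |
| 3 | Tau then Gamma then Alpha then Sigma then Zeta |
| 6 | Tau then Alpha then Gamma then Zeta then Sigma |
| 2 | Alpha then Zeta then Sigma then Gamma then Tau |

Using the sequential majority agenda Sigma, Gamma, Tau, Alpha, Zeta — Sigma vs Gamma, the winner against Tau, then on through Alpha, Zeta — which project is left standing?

Round 1: Sigma vs Gamma — 3–12, Gamma advances.
Round 2: Gamma vs Tau — 3–12, Tau advances.
Round 3: Tau vs Alpha — 12–3, Tau advances.
Round 4: Tau vs Zeta — 10–5, Tau advances.
Tau survives the agenda.

Tau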